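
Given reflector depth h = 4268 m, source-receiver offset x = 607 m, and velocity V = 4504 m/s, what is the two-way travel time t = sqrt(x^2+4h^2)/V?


x^2 + 4h^2 = 607^2 + 4*4268^2 = 368449 + 72863296 = 73231745
sqrt(73231745) = 8557.5548
t = 8557.5548 / 4504 = 1.9 s

1.9


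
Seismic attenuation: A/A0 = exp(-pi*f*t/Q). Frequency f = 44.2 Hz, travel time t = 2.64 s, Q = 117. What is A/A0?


pi*f*t/Q = pi*44.2*2.64/117 = 3.133215
A/A0 = exp(-3.133215) = 0.043577

0.043577


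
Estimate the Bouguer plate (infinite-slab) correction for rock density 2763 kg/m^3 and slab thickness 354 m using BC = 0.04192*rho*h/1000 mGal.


BC = 0.04192 * rho * h / 1000
= 0.04192 * 2763 * 354 / 1000
= 41.002 mGal

41.002


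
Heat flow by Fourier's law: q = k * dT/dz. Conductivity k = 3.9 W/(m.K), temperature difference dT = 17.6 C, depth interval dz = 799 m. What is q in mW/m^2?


q = k * dT / dz * 1000
= 3.9 * 17.6 / 799 * 1000
= 0.085907 * 1000
= 85.9074 mW/m^2

85.9074


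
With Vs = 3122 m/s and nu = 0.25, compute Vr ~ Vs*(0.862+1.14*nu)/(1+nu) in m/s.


Numerator factor = 0.862 + 1.14*0.25 = 1.147
Denominator = 1 + 0.25 = 1.25
Vr = 3122 * 1.147 / 1.25 = 2864.75 m/s

2864.75


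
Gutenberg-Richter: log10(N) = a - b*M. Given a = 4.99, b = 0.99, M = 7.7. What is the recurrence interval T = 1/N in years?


log10(N) = 4.99 - 0.99*7.7 = -2.633
N = 10^-2.633 = 0.002328
T = 1/N = 1/0.002328 = 429.5364 years

429.5364


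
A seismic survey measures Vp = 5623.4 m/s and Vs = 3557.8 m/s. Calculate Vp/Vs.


Vp/Vs = 5623.4 / 3557.8
= 1.5806

1.5806


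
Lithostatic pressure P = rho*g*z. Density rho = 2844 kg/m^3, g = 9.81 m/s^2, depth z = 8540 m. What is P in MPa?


P = rho * g * z / 1e6
= 2844 * 9.81 * 8540 / 1e6
= 238262925.6 / 1e6
= 238.2629 MPa

238.2629


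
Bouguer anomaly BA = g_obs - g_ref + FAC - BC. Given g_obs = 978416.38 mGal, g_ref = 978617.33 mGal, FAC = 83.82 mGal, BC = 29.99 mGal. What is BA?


BA = g_obs - g_ref + FAC - BC
= 978416.38 - 978617.33 + 83.82 - 29.99
= -147.12 mGal

-147.12


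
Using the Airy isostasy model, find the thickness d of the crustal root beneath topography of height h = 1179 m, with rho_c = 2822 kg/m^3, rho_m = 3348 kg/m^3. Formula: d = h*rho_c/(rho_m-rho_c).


rho_m - rho_c = 3348 - 2822 = 526
d = 1179 * 2822 / 526
= 3327138 / 526
= 6325.36 m

6325.36


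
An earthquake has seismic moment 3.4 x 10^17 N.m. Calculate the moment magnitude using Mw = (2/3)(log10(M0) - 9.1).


log10(M0) = log10(3.4 x 10^17) = 17.5315
Mw = 2/3 * (17.5315 - 9.1)
= 2/3 * 8.4315
= 5.62

5.62


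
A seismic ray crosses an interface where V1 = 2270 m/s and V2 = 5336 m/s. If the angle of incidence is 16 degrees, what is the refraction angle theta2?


sin(theta1) = sin(16 deg) = 0.275637
sin(theta2) = V2/V1 * sin(theta1) = 5336/2270 * 0.275637 = 0.64793
theta2 = arcsin(0.64793) = 40.3857 degrees

40.3857


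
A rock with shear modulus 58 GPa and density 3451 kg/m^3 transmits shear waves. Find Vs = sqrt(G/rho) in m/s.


Convert G to Pa: G = 58e9 Pa
Compute G/rho = 58e9 / 3451 = 16806722.6891
Vs = sqrt(16806722.6891) = 4099.6 m/s

4099.6


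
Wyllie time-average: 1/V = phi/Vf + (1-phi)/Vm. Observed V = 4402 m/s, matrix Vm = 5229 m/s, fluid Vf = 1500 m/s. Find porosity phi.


1/V - 1/Vm = 1/4402 - 1/5229 = 3.593e-05
1/Vf - 1/Vm = 1/1500 - 1/5229 = 0.00047543
phi = 3.593e-05 / 0.00047543 = 0.0756

0.0756


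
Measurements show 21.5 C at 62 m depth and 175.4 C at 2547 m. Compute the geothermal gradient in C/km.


dT = 175.4 - 21.5 = 153.9 C
dz = 2547 - 62 = 2485 m
gradient = dT/dz * 1000 = 153.9/2485 * 1000 = 61.9316 C/km

61.9316


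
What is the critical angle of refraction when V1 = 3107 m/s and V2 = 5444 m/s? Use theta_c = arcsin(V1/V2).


V1/V2 = 3107/5444 = 0.57072
theta_c = arcsin(0.57072) = 34.8005 degrees

34.8005


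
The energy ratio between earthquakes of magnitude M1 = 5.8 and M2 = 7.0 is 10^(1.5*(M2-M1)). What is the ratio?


M2 - M1 = 7.0 - 5.8 = 1.2
1.5 * 1.2 = 1.8
ratio = 10^1.8 = 63.1

63.1


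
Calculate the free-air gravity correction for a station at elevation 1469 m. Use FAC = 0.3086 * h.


FAC = 0.3086 * h
= 0.3086 * 1469
= 453.3334 mGal

453.3334


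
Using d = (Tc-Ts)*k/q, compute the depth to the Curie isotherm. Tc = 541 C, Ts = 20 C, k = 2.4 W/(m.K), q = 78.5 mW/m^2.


T_Curie - T_surf = 541 - 20 = 521 C
Convert q to W/m^2: 78.5 mW/m^2 = 0.0785 W/m^2
d = 521 * 2.4 / 0.0785 = 15928.66 m

15928.66


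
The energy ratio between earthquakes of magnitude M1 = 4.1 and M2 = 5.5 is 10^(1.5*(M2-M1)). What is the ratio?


M2 - M1 = 5.5 - 4.1 = 1.4
1.5 * 1.4 = 2.1
ratio = 10^2.1 = 125.89

125.89


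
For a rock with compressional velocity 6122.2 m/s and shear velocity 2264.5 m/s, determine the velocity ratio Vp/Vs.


Vp/Vs = 6122.2 / 2264.5
= 2.7036

2.7036


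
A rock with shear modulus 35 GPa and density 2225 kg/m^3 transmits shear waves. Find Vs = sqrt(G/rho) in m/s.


Convert G to Pa: G = 35e9 Pa
Compute G/rho = 35e9 / 2225 = 15730337.0787
Vs = sqrt(15730337.0787) = 3966.15 m/s

3966.15


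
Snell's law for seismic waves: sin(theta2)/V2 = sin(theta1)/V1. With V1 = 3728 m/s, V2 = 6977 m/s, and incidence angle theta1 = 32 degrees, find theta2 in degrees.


sin(theta1) = sin(32 deg) = 0.529919
sin(theta2) = V2/V1 * sin(theta1) = 6977/3728 * 0.529919 = 0.991751
theta2 = arcsin(0.991751) = 82.6355 degrees

82.6355


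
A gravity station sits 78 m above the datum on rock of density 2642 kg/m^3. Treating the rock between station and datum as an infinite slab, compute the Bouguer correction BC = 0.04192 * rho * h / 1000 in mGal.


BC = 0.04192 * rho * h / 1000
= 0.04192 * 2642 * 78 / 1000
= 8.6387 mGal

8.6387


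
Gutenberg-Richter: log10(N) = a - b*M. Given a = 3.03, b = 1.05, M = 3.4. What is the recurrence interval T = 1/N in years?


log10(N) = 3.03 - 1.05*3.4 = -0.54
N = 10^-0.54 = 0.288403
T = 1/N = 1/0.288403 = 3.4674 years

3.4674


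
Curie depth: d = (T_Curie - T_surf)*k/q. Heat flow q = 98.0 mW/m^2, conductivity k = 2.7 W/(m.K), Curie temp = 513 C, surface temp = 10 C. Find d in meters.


T_Curie - T_surf = 513 - 10 = 503 C
Convert q to W/m^2: 98.0 mW/m^2 = 0.098 W/m^2
d = 503 * 2.7 / 0.098 = 13858.16 m

13858.16


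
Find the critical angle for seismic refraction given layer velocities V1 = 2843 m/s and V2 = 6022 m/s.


V1/V2 = 2843/6022 = 0.472102
theta_c = arcsin(0.472102) = 28.1708 degrees

28.1708


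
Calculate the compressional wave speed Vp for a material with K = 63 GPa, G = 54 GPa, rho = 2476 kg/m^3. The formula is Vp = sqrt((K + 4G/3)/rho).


First compute the effective modulus:
K + 4G/3 = 63e9 + 4*54e9/3 = 135000000000.0 Pa
Then divide by density:
135000000000.0 / 2476 = 54523424.8788 Pa/(kg/m^3)
Take the square root:
Vp = sqrt(54523424.8788) = 7384.0 m/s

7384.0


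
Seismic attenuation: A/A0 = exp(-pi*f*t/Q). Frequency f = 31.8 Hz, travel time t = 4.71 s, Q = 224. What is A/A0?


pi*f*t/Q = pi*31.8*4.71/224 = 2.100632
A/A0 = exp(-2.100632) = 0.122379

0.122379


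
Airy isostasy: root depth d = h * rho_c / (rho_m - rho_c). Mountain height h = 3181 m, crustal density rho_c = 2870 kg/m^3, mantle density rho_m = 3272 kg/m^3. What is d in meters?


rho_m - rho_c = 3272 - 2870 = 402
d = 3181 * 2870 / 402
= 9129470 / 402
= 22710.12 m

22710.12


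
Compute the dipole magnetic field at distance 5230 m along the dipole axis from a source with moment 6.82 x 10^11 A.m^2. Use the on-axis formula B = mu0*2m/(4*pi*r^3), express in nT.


m = 6.82 x 10^11 = 682000000000 A.m^2
2m = 1364000000000 A.m^2
r^3 = 5230^3 = 143055667000
B = (4pi*10^-7) * 1364000000000 / (4*pi * 143055667000) * 1e9
= 1714052.951799 / 1797690530006.35 * 1e9
= 953.475 nT

953.475


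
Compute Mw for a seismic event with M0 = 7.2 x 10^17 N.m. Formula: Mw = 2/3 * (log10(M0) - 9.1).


log10(M0) = log10(7.2 x 10^17) = 17.8573
Mw = 2/3 * (17.8573 - 9.1)
= 2/3 * 8.7573
= 5.84

5.84


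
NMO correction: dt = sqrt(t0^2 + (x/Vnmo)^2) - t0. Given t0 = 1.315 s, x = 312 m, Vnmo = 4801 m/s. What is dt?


x/Vnmo = 312/4801 = 0.064986
(x/Vnmo)^2 = 0.004223
t0^2 = 1.729225
sqrt(1.729225 + 0.004223) = 1.316605
dt = 1.316605 - 1.315 = 0.001605

0.001605


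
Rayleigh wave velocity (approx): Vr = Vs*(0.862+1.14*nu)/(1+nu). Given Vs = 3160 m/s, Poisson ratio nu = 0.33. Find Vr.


Numerator factor = 0.862 + 1.14*0.33 = 1.2382
Denominator = 1 + 0.33 = 1.33
Vr = 3160 * 1.2382 / 1.33 = 2941.89 m/s

2941.89


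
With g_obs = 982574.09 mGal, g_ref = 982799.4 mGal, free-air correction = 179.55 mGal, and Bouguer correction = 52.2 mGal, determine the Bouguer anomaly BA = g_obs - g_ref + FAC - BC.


BA = g_obs - g_ref + FAC - BC
= 982574.09 - 982799.4 + 179.55 - 52.2
= -97.96 mGal

-97.96


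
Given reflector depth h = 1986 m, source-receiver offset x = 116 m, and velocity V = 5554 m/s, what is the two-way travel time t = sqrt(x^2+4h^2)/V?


x^2 + 4h^2 = 116^2 + 4*1986^2 = 13456 + 15776784 = 15790240
sqrt(15790240) = 3973.6935
t = 3973.6935 / 5554 = 0.7155 s

0.7155


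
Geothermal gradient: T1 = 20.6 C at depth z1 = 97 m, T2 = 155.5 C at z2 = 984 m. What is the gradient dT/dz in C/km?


dT = 155.5 - 20.6 = 134.9 C
dz = 984 - 97 = 887 m
gradient = dT/dz * 1000 = 134.9/887 * 1000 = 152.0857 C/km

152.0857


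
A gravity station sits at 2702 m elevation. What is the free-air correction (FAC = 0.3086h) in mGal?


FAC = 0.3086 * h
= 0.3086 * 2702
= 833.8372 mGal

833.8372


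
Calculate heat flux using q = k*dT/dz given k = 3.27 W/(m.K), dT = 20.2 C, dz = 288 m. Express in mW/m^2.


q = k * dT / dz * 1000
= 3.27 * 20.2 / 288 * 1000
= 0.229354 * 1000
= 229.3542 mW/m^2

229.3542


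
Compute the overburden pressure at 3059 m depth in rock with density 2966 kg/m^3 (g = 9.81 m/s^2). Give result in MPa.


P = rho * g * z / 1e6
= 2966 * 9.81 * 3059 / 1e6
= 89006071.14 / 1e6
= 89.0061 MPa

89.0061


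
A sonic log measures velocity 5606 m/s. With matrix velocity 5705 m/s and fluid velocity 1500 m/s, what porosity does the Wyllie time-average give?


1/V - 1/Vm = 1/5606 - 1/5705 = 3.1e-06
1/Vf - 1/Vm = 1/1500 - 1/5705 = 0.00049138
phi = 3.1e-06 / 0.00049138 = 0.0063

0.0063


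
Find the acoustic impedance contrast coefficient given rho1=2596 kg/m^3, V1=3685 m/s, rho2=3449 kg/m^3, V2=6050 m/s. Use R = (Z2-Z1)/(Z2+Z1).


Z1 = 2596 * 3685 = 9566260
Z2 = 3449 * 6050 = 20866450
R = (20866450 - 9566260) / (20866450 + 9566260) = 11300190 / 30432710 = 0.3713

0.3713


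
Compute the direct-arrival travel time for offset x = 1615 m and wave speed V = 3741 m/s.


t = x / V
= 1615 / 3741
= 0.4317 s

0.4317


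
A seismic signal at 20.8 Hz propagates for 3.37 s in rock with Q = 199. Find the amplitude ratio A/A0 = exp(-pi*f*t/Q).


pi*f*t/Q = pi*20.8*3.37/199 = 1.106598
A/A0 = exp(-1.106598) = 0.330682

0.330682


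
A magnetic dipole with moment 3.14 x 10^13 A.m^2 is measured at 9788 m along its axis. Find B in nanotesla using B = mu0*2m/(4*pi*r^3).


m = 3.14 x 10^13 = 31400000000000 A.m^2
2m = 62800000000000 A.m^2
r^3 = 9788^3 = 937738791872
B = (4pi*10^-7) * 62800000000000 / (4*pi * 937738791872) * 1e9
= 78916807.458176 / 11783973198124.97 * 1e9
= 6696.9609 nT

6696.9609


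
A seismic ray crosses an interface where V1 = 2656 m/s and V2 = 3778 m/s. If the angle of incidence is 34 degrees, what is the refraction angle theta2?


sin(theta1) = sin(34 deg) = 0.559193
sin(theta2) = V2/V1 * sin(theta1) = 3778/2656 * 0.559193 = 0.795418
theta2 = arcsin(0.795418) = 52.6948 degrees

52.6948


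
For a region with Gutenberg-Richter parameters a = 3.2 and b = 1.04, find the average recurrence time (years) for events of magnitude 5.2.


log10(N) = 3.2 - 1.04*5.2 = -2.208
N = 10^-2.208 = 0.006194
T = 1/N = 1/0.006194 = 161.4359 years

161.4359


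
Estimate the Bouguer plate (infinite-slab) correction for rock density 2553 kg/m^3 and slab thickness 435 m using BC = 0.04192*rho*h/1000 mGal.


BC = 0.04192 * rho * h / 1000
= 0.04192 * 2553 * 435 / 1000
= 46.5545 mGal

46.5545


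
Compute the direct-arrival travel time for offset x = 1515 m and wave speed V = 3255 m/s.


t = x / V
= 1515 / 3255
= 0.4654 s

0.4654


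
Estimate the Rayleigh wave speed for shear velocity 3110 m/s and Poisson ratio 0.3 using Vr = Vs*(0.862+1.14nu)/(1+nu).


Numerator factor = 0.862 + 1.14*0.3 = 1.204
Denominator = 1 + 0.3 = 1.3
Vr = 3110 * 1.204 / 1.3 = 2880.34 m/s

2880.34


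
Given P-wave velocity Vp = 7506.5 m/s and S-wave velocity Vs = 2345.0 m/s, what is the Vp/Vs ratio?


Vp/Vs = 7506.5 / 2345.0
= 3.2011

3.2011


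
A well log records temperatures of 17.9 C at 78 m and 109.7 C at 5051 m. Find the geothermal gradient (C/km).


dT = 109.7 - 17.9 = 91.8 C
dz = 5051 - 78 = 4973 m
gradient = dT/dz * 1000 = 91.8/4973 * 1000 = 18.4597 C/km

18.4597


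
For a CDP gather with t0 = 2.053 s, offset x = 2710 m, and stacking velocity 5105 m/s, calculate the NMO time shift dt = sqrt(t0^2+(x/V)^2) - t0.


x/Vnmo = 2710/5105 = 0.530852
(x/Vnmo)^2 = 0.281804
t0^2 = 4.214809
sqrt(4.214809 + 0.281804) = 2.120522
dt = 2.120522 - 2.053 = 0.067522

0.067522


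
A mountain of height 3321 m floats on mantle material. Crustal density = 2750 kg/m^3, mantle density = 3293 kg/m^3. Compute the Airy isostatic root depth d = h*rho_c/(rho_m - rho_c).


rho_m - rho_c = 3293 - 2750 = 543
d = 3321 * 2750 / 543
= 9132750 / 543
= 16819.06 m

16819.06


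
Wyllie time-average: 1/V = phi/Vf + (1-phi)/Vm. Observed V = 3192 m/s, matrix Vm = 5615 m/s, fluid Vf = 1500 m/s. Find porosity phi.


1/V - 1/Vm = 1/3192 - 1/5615 = 0.00013519
1/Vf - 1/Vm = 1/1500 - 1/5615 = 0.00048857
phi = 0.00013519 / 0.00048857 = 0.2767

0.2767


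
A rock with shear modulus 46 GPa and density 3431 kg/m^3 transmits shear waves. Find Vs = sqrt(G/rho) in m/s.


Convert G to Pa: G = 46e9 Pa
Compute G/rho = 46e9 / 3431 = 13407169.9213
Vs = sqrt(13407169.9213) = 3661.58 m/s

3661.58


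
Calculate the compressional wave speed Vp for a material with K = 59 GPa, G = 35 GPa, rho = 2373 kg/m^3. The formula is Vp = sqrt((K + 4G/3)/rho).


First compute the effective modulus:
K + 4G/3 = 59e9 + 4*35e9/3 = 105666666666.67 Pa
Then divide by density:
105666666666.67 / 2373 = 44528725.9447 Pa/(kg/m^3)
Take the square root:
Vp = sqrt(44528725.9447) = 6672.98 m/s

6672.98


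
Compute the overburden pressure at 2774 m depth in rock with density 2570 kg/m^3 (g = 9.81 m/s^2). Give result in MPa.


P = rho * g * z / 1e6
= 2570 * 9.81 * 2774 / 1e6
= 69937255.8 / 1e6
= 69.9373 MPa

69.9373


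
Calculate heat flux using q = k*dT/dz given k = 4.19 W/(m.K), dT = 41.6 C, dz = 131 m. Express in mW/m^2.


q = k * dT / dz * 1000
= 4.19 * 41.6 / 131 * 1000
= 1.330565 * 1000
= 1330.5649 mW/m^2

1330.5649


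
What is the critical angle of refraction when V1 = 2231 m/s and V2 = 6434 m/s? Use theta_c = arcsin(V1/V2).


V1/V2 = 2231/6434 = 0.346752
theta_c = arcsin(0.346752) = 20.2888 degrees

20.2888


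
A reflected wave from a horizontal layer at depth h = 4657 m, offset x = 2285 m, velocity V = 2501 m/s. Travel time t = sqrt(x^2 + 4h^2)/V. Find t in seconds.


x^2 + 4h^2 = 2285^2 + 4*4657^2 = 5221225 + 86750596 = 91971821
sqrt(91971821) = 9590.194
t = 9590.194 / 2501 = 3.8345 s

3.8345


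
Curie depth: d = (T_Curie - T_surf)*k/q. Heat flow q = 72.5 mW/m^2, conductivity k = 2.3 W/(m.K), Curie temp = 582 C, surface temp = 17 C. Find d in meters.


T_Curie - T_surf = 582 - 17 = 565 C
Convert q to W/m^2: 72.5 mW/m^2 = 0.0725 W/m^2
d = 565 * 2.3 / 0.0725 = 17924.14 m

17924.14


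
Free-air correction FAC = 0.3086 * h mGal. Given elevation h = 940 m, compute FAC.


FAC = 0.3086 * h
= 0.3086 * 940
= 290.084 mGal

290.084


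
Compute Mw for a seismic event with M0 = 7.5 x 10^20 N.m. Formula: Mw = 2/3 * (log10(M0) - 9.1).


log10(M0) = log10(7.5 x 10^20) = 20.8751
Mw = 2/3 * (20.8751 - 9.1)
= 2/3 * 11.7751
= 7.85

7.85


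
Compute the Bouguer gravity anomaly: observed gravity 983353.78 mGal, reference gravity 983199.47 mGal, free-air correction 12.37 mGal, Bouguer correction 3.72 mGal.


BA = g_obs - g_ref + FAC - BC
= 983353.78 - 983199.47 + 12.37 - 3.72
= 162.96 mGal

162.96


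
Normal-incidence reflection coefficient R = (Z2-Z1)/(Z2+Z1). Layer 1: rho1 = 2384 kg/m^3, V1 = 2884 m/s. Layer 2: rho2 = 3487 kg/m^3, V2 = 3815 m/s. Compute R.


Z1 = 2384 * 2884 = 6875456
Z2 = 3487 * 3815 = 13302905
R = (13302905 - 6875456) / (13302905 + 6875456) = 6427449 / 20178361 = 0.3185

0.3185


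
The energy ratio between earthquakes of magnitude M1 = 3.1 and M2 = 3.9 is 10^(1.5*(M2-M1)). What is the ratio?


M2 - M1 = 3.9 - 3.1 = 0.8
1.5 * 0.8 = 1.2
ratio = 10^1.2 = 15.85

15.85


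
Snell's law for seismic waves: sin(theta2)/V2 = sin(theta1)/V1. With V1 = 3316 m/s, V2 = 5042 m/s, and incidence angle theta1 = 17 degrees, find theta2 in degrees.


sin(theta1) = sin(17 deg) = 0.292372
sin(theta2) = V2/V1 * sin(theta1) = 5042/3316 * 0.292372 = 0.444553
theta2 = arcsin(0.444553) = 26.3948 degrees

26.3948


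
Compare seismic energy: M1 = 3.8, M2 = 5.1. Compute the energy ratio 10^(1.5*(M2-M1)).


M2 - M1 = 5.1 - 3.8 = 1.3
1.5 * 1.3 = 1.95
ratio = 10^1.95 = 89.13

89.13


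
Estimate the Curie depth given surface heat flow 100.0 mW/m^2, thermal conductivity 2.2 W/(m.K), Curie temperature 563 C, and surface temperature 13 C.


T_Curie - T_surf = 563 - 13 = 550 C
Convert q to W/m^2: 100.0 mW/m^2 = 0.1 W/m^2
d = 550 * 2.2 / 0.1 = 12100.0 m

12100.0


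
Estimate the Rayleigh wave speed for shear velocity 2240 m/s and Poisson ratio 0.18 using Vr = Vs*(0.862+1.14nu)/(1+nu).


Numerator factor = 0.862 + 1.14*0.18 = 1.0672
Denominator = 1 + 0.18 = 1.18
Vr = 2240 * 1.0672 / 1.18 = 2025.87 m/s

2025.87


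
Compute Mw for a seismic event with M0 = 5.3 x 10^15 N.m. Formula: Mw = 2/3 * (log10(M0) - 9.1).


log10(M0) = log10(5.3 x 10^15) = 15.7243
Mw = 2/3 * (15.7243 - 9.1)
= 2/3 * 6.6243
= 4.42

4.42


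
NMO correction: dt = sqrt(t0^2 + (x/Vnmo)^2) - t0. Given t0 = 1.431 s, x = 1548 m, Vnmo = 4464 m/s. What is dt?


x/Vnmo = 1548/4464 = 0.346774
(x/Vnmo)^2 = 0.120252
t0^2 = 2.047761
sqrt(2.047761 + 0.120252) = 1.472418
dt = 1.472418 - 1.431 = 0.041418

0.041418


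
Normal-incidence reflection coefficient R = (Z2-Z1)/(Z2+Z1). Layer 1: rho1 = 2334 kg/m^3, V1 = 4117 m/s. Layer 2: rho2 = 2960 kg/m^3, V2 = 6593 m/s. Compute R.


Z1 = 2334 * 4117 = 9609078
Z2 = 2960 * 6593 = 19515280
R = (19515280 - 9609078) / (19515280 + 9609078) = 9906202 / 29124358 = 0.3401

0.3401


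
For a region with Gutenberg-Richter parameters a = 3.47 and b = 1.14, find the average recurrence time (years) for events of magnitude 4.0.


log10(N) = 3.47 - 1.14*4.0 = -1.09
N = 10^-1.09 = 0.081283
T = 1/N = 1/0.081283 = 12.3027 years

12.3027


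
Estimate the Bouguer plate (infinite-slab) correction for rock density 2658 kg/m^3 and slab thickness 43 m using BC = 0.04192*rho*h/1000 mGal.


BC = 0.04192 * rho * h / 1000
= 0.04192 * 2658 * 43 / 1000
= 4.7912 mGal

4.7912


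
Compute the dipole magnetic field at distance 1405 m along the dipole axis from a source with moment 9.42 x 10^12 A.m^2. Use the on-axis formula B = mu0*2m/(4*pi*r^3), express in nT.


m = 9.42 x 10^12 = 9420000000000 A.m^2
2m = 18840000000000 A.m^2
r^3 = 1405^3 = 2773505125
B = (4pi*10^-7) * 18840000000000 / (4*pi * 2773505125) * 1e9
= 23675042.237453 / 34852893301.57 * 1e9
= 679284.8454 nT

679284.8454


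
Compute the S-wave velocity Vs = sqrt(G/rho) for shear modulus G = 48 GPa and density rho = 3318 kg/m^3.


Convert G to Pa: G = 48e9 Pa
Compute G/rho = 48e9 / 3318 = 14466546.1121
Vs = sqrt(14466546.1121) = 3803.49 m/s

3803.49


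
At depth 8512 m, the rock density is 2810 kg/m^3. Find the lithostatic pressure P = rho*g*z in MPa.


P = rho * g * z / 1e6
= 2810 * 9.81 * 8512 / 1e6
= 234642643.2 / 1e6
= 234.6426 MPa

234.6426


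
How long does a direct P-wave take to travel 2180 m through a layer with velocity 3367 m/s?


t = x / V
= 2180 / 3367
= 0.6475 s

0.6475


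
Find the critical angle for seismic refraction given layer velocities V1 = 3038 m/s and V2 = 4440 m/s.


V1/V2 = 3038/4440 = 0.684234
theta_c = arcsin(0.684234) = 43.1754 degrees

43.1754


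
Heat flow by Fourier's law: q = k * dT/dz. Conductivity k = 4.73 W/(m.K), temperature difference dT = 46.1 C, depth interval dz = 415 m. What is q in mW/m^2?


q = k * dT / dz * 1000
= 4.73 * 46.1 / 415 * 1000
= 0.525429 * 1000
= 525.4289 mW/m^2

525.4289


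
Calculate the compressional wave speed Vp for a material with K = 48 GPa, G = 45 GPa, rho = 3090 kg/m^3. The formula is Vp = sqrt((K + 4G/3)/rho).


First compute the effective modulus:
K + 4G/3 = 48e9 + 4*45e9/3 = 108000000000.0 Pa
Then divide by density:
108000000000.0 / 3090 = 34951456.3107 Pa/(kg/m^3)
Take the square root:
Vp = sqrt(34951456.3107) = 5911.98 m/s

5911.98


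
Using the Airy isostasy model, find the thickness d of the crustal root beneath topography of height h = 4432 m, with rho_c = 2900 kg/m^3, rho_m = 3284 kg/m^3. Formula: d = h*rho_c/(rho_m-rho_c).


rho_m - rho_c = 3284 - 2900 = 384
d = 4432 * 2900 / 384
= 12852800 / 384
= 33470.83 m

33470.83


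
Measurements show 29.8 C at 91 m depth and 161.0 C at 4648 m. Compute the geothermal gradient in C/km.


dT = 161.0 - 29.8 = 131.2 C
dz = 4648 - 91 = 4557 m
gradient = dT/dz * 1000 = 131.2/4557 * 1000 = 28.7909 C/km

28.7909


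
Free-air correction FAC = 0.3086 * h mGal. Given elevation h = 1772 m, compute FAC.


FAC = 0.3086 * h
= 0.3086 * 1772
= 546.8392 mGal

546.8392


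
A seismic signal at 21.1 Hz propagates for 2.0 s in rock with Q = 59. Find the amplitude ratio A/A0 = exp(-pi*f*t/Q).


pi*f*t/Q = pi*21.1*2.0/59 = 2.247037
A/A0 = exp(-2.247037) = 0.105712

0.105712


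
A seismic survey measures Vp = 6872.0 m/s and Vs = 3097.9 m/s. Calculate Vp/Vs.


Vp/Vs = 6872.0 / 3097.9
= 2.2183

2.2183


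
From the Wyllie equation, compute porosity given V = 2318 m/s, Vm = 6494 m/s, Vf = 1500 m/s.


1/V - 1/Vm = 1/2318 - 1/6494 = 0.00027742
1/Vf - 1/Vm = 1/1500 - 1/6494 = 0.00051268
phi = 0.00027742 / 0.00051268 = 0.5411

0.5411


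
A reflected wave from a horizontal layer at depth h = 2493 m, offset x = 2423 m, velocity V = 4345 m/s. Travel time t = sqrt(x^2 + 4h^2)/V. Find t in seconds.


x^2 + 4h^2 = 2423^2 + 4*2493^2 = 5870929 + 24860196 = 30731125
sqrt(30731125) = 5543.5661
t = 5543.5661 / 4345 = 1.2758 s

1.2758


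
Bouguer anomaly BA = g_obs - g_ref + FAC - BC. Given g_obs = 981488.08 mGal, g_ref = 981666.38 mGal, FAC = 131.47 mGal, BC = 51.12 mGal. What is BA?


BA = g_obs - g_ref + FAC - BC
= 981488.08 - 981666.38 + 131.47 - 51.12
= -97.95 mGal

-97.95


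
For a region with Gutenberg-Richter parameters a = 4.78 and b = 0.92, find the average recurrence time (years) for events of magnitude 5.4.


log10(N) = 4.78 - 0.92*5.4 = -0.188
N = 10^-0.188 = 0.648634
T = 1/N = 1/0.648634 = 1.5417 years

1.5417


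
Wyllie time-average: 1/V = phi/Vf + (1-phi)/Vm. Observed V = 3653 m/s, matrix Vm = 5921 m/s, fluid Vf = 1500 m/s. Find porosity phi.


1/V - 1/Vm = 1/3653 - 1/5921 = 0.00010486
1/Vf - 1/Vm = 1/1500 - 1/5921 = 0.00049778
phi = 0.00010486 / 0.00049778 = 0.2107

0.2107


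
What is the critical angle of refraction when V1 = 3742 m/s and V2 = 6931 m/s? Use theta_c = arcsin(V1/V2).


V1/V2 = 3742/6931 = 0.539893
theta_c = arcsin(0.539893) = 32.6764 degrees

32.6764


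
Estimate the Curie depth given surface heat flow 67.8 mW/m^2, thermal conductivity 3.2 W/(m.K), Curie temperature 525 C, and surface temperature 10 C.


T_Curie - T_surf = 525 - 10 = 515 C
Convert q to W/m^2: 67.8 mW/m^2 = 0.0678 W/m^2
d = 515 * 3.2 / 0.0678 = 24306.78 m

24306.78


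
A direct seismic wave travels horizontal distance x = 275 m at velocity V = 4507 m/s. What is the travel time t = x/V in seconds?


t = x / V
= 275 / 4507
= 0.061 s

0.061


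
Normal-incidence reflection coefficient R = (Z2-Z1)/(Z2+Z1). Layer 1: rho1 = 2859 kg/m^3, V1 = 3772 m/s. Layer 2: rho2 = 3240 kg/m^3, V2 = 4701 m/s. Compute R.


Z1 = 2859 * 3772 = 10784148
Z2 = 3240 * 4701 = 15231240
R = (15231240 - 10784148) / (15231240 + 10784148) = 4447092 / 26015388 = 0.1709

0.1709


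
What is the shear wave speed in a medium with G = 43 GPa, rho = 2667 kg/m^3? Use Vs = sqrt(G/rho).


Convert G to Pa: G = 43e9 Pa
Compute G/rho = 43e9 / 2667 = 16122984.6269
Vs = sqrt(16122984.6269) = 4015.34 m/s

4015.34


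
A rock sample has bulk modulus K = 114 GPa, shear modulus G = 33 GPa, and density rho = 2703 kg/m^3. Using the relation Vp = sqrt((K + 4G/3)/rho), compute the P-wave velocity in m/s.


First compute the effective modulus:
K + 4G/3 = 114e9 + 4*33e9/3 = 158000000000.0 Pa
Then divide by density:
158000000000.0 / 2703 = 58453570.1073 Pa/(kg/m^3)
Take the square root:
Vp = sqrt(58453570.1073) = 7645.49 m/s

7645.49


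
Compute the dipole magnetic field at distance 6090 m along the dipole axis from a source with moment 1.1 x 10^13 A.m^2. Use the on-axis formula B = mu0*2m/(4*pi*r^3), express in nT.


m = 1.1 x 10^13 = 11000000000000 A.m^2
2m = 22000000000000 A.m^2
r^3 = 6090^3 = 225866529000
B = (4pi*10^-7) * 22000000000000 / (4*pi * 225866529000) * 1e9
= 27646015.35159 / 2838322512792.9 * 1e9
= 9740.2657 nT

9740.2657


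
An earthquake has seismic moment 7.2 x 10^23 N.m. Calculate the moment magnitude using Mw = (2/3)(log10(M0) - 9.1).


log10(M0) = log10(7.2 x 10^23) = 23.8573
Mw = 2/3 * (23.8573 - 9.1)
= 2/3 * 14.7573
= 9.84

9.84


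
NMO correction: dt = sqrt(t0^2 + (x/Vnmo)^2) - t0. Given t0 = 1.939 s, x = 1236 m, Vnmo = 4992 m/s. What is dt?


x/Vnmo = 1236/4992 = 0.247596
(x/Vnmo)^2 = 0.061304
t0^2 = 3.759721
sqrt(3.759721 + 0.061304) = 1.954744
dt = 1.954744 - 1.939 = 0.015744

0.015744


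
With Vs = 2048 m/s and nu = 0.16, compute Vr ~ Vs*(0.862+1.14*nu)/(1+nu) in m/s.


Numerator factor = 0.862 + 1.14*0.16 = 1.0444
Denominator = 1 + 0.16 = 1.16
Vr = 2048 * 1.0444 / 1.16 = 1843.91 m/s

1843.91


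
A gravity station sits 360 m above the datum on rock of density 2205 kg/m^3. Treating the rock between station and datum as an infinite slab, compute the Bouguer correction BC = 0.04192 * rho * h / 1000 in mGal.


BC = 0.04192 * rho * h / 1000
= 0.04192 * 2205 * 360 / 1000
= 33.2761 mGal

33.2761


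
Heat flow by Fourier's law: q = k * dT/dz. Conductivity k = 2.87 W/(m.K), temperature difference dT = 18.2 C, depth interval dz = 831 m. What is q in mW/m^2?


q = k * dT / dz * 1000
= 2.87 * 18.2 / 831 * 1000
= 0.062857 * 1000
= 62.8568 mW/m^2

62.8568


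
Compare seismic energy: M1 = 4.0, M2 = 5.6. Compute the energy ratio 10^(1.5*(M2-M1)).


M2 - M1 = 5.6 - 4.0 = 1.6
1.5 * 1.6 = 2.4
ratio = 10^2.4 = 251.19

251.19


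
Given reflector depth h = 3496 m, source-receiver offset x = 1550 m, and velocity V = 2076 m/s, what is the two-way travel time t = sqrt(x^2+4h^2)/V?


x^2 + 4h^2 = 1550^2 + 4*3496^2 = 2402500 + 48888064 = 51290564
sqrt(51290564) = 7161.7431
t = 7161.7431 / 2076 = 3.4498 s

3.4498


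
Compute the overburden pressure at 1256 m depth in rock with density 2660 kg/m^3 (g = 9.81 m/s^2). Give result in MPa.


P = rho * g * z / 1e6
= 2660 * 9.81 * 1256 / 1e6
= 32774817.6 / 1e6
= 32.7748 MPa

32.7748


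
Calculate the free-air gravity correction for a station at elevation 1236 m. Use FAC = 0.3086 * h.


FAC = 0.3086 * h
= 0.3086 * 1236
= 381.4296 mGal

381.4296


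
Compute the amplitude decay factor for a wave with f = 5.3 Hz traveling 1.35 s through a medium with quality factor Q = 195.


pi*f*t/Q = pi*5.3*1.35/195 = 0.115272
A/A0 = exp(-0.115272) = 0.891123

0.891123


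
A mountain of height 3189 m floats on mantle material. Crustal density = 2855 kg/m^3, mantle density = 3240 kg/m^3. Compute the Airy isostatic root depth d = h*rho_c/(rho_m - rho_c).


rho_m - rho_c = 3240 - 2855 = 385
d = 3189 * 2855 / 385
= 9104595 / 385
= 23648.3 m

23648.3


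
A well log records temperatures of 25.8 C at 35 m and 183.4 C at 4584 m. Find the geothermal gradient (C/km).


dT = 183.4 - 25.8 = 157.6 C
dz = 4584 - 35 = 4549 m
gradient = dT/dz * 1000 = 157.6/4549 * 1000 = 34.645 C/km

34.645


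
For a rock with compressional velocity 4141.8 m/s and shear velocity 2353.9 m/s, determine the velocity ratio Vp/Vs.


Vp/Vs = 4141.8 / 2353.9
= 1.7595

1.7595


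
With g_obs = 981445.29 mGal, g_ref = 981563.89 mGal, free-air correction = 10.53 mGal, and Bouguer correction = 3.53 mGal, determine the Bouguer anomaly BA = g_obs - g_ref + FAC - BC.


BA = g_obs - g_ref + FAC - BC
= 981445.29 - 981563.89 + 10.53 - 3.53
= -111.6 mGal

-111.6


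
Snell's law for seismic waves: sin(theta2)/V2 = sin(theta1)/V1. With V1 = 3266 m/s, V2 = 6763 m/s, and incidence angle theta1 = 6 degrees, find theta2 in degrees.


sin(theta1) = sin(6 deg) = 0.104528
sin(theta2) = V2/V1 * sin(theta1) = 6763/3266 * 0.104528 = 0.21645
theta2 = arcsin(0.21645) = 12.5006 degrees

12.5006


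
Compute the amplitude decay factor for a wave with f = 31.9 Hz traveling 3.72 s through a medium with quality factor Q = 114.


pi*f*t/Q = pi*31.9*3.72/114 = 3.270233
A/A0 = exp(-3.270233) = 0.037998

0.037998


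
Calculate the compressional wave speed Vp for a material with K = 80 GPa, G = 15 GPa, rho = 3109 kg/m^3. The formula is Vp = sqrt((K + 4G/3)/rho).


First compute the effective modulus:
K + 4G/3 = 80e9 + 4*15e9/3 = 100000000000.0 Pa
Then divide by density:
100000000000.0 / 3109 = 32164683.1779 Pa/(kg/m^3)
Take the square root:
Vp = sqrt(32164683.1779) = 5671.39 m/s

5671.39


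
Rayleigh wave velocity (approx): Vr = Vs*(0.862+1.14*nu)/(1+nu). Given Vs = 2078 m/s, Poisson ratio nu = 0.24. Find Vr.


Numerator factor = 0.862 + 1.14*0.24 = 1.1356
Denominator = 1 + 0.24 = 1.24
Vr = 2078 * 1.1356 / 1.24 = 1903.05 m/s

1903.05


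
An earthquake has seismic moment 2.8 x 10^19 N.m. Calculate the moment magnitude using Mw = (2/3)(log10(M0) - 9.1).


log10(M0) = log10(2.8 x 10^19) = 19.4472
Mw = 2/3 * (19.4472 - 9.1)
= 2/3 * 10.3472
= 6.9

6.9


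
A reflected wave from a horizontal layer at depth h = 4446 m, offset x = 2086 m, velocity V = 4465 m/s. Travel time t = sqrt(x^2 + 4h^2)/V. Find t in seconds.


x^2 + 4h^2 = 2086^2 + 4*4446^2 = 4351396 + 79067664 = 83419060
sqrt(83419060) = 9133.4035
t = 9133.4035 / 4465 = 2.0456 s

2.0456


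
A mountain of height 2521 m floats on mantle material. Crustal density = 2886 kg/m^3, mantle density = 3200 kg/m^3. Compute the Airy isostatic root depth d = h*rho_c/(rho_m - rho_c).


rho_m - rho_c = 3200 - 2886 = 314
d = 2521 * 2886 / 314
= 7275606 / 314
= 23170.72 m

23170.72


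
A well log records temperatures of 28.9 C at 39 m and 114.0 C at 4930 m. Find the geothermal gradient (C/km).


dT = 114.0 - 28.9 = 85.1 C
dz = 4930 - 39 = 4891 m
gradient = dT/dz * 1000 = 85.1/4891 * 1000 = 17.3993 C/km

17.3993


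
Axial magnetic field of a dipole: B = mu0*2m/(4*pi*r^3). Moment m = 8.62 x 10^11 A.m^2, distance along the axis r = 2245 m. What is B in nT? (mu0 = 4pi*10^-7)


m = 8.62 x 10^11 = 862000000000 A.m^2
2m = 1724000000000 A.m^2
r^3 = 2245^3 = 11314856125
B = (4pi*10^-7) * 1724000000000 / (4*pi * 11314856125) * 1e9
= 2166442.293916 / 142186675514.9 * 1e9
= 15236.6056 nT

15236.6056


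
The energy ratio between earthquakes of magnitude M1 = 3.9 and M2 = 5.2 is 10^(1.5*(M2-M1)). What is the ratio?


M2 - M1 = 5.2 - 3.9 = 1.3
1.5 * 1.3 = 1.95
ratio = 10^1.95 = 89.13

89.13


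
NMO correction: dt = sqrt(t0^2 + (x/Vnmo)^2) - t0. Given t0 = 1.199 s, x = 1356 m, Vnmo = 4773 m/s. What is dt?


x/Vnmo = 1356/4773 = 0.284098
(x/Vnmo)^2 = 0.080712
t0^2 = 1.437601
sqrt(1.437601 + 0.080712) = 1.232198
dt = 1.232198 - 1.199 = 0.033198

0.033198


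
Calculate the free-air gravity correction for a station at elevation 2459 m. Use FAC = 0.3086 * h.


FAC = 0.3086 * h
= 0.3086 * 2459
= 758.8474 mGal

758.8474


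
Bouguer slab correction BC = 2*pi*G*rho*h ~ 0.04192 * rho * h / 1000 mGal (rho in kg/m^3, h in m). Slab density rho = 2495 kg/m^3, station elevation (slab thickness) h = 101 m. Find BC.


BC = 0.04192 * rho * h / 1000
= 0.04192 * 2495 * 101 / 1000
= 10.5636 mGal

10.5636


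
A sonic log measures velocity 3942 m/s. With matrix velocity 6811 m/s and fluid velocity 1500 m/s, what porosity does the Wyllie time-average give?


1/V - 1/Vm = 1/3942 - 1/6811 = 0.00010686
1/Vf - 1/Vm = 1/1500 - 1/6811 = 0.00051985
phi = 0.00010686 / 0.00051985 = 0.2056

0.2056


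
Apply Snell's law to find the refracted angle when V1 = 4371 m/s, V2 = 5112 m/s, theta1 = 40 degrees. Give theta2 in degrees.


sin(theta1) = sin(40 deg) = 0.642788
sin(theta2) = V2/V1 * sin(theta1) = 5112/4371 * 0.642788 = 0.751757
theta2 = arcsin(0.751757) = 48.7428 degrees

48.7428


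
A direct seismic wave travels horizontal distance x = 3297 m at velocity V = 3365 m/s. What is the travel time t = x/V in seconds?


t = x / V
= 3297 / 3365
= 0.9798 s

0.9798


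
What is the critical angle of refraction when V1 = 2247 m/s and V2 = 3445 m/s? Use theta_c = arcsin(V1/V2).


V1/V2 = 2247/3445 = 0.65225
theta_c = arcsin(0.65225) = 40.7114 degrees

40.7114


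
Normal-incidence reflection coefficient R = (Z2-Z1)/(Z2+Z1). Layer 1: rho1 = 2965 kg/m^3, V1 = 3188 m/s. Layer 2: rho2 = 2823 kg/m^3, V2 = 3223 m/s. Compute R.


Z1 = 2965 * 3188 = 9452420
Z2 = 2823 * 3223 = 9098529
R = (9098529 - 9452420) / (9098529 + 9452420) = -353891 / 18550949 = -0.0191

-0.0191


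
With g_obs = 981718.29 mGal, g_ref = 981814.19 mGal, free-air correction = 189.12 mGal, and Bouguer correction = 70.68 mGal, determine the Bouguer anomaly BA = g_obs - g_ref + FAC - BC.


BA = g_obs - g_ref + FAC - BC
= 981718.29 - 981814.19 + 189.12 - 70.68
= 22.54 mGal

22.54


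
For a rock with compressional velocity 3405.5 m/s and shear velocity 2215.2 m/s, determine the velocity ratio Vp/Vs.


Vp/Vs = 3405.5 / 2215.2
= 1.5373

1.5373


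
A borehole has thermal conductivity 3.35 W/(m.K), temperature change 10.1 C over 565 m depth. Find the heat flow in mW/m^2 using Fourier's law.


q = k * dT / dz * 1000
= 3.35 * 10.1 / 565 * 1000
= 0.059885 * 1000
= 59.885 mW/m^2

59.885


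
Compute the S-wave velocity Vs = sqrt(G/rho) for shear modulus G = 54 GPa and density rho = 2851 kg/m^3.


Convert G to Pa: G = 54e9 Pa
Compute G/rho = 54e9 / 2851 = 18940722.5535
Vs = sqrt(18940722.5535) = 4352.09 m/s

4352.09


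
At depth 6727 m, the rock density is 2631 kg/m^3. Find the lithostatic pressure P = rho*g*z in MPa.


P = rho * g * z / 1e6
= 2631 * 9.81 * 6727 / 1e6
= 173624609.97 / 1e6
= 173.6246 MPa

173.6246


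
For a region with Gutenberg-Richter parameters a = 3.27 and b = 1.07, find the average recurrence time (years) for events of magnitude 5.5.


log10(N) = 3.27 - 1.07*5.5 = -2.615
N = 10^-2.615 = 0.002427
T = 1/N = 1/0.002427 = 412.0975 years

412.0975


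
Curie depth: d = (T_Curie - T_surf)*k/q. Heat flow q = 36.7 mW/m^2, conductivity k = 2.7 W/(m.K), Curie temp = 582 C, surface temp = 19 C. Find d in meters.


T_Curie - T_surf = 582 - 19 = 563 C
Convert q to W/m^2: 36.7 mW/m^2 = 0.0367 W/m^2
d = 563 * 2.7 / 0.0367 = 41419.62 m

41419.62


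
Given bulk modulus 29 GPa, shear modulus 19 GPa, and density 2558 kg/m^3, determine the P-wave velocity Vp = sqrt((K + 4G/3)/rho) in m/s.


First compute the effective modulus:
K + 4G/3 = 29e9 + 4*19e9/3 = 54333333333.33 Pa
Then divide by density:
54333333333.33 / 2558 = 21240552.515 Pa/(kg/m^3)
Take the square root:
Vp = sqrt(21240552.515) = 4608.75 m/s

4608.75


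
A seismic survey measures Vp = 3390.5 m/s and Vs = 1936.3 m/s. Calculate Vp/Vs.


Vp/Vs = 3390.5 / 1936.3
= 1.751

1.751


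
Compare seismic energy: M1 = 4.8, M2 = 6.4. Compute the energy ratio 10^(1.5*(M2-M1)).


M2 - M1 = 6.4 - 4.8 = 1.6
1.5 * 1.6 = 2.4
ratio = 10^2.4 = 251.19

251.19


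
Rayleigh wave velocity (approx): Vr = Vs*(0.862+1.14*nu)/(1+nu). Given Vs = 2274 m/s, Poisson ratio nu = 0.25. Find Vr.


Numerator factor = 0.862 + 1.14*0.25 = 1.147
Denominator = 1 + 0.25 = 1.25
Vr = 2274 * 1.147 / 1.25 = 2086.62 m/s

2086.62


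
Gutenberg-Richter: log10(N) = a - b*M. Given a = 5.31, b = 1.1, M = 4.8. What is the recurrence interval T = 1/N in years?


log10(N) = 5.31 - 1.1*4.8 = 0.03
N = 10^0.03 = 1.071519
T = 1/N = 1/1.071519 = 0.9333 years

0.9333


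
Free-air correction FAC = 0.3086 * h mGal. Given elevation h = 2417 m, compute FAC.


FAC = 0.3086 * h
= 0.3086 * 2417
= 745.8862 mGal

745.8862


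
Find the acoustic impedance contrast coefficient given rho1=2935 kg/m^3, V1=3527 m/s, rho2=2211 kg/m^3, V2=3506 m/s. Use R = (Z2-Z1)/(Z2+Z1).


Z1 = 2935 * 3527 = 10351745
Z2 = 2211 * 3506 = 7751766
R = (7751766 - 10351745) / (7751766 + 10351745) = -2599979 / 18103511 = -0.1436

-0.1436


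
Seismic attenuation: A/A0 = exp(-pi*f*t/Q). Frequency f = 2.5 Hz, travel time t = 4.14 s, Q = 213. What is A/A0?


pi*f*t/Q = pi*2.5*4.14/213 = 0.152655
A/A0 = exp(-0.152655) = 0.858426

0.858426


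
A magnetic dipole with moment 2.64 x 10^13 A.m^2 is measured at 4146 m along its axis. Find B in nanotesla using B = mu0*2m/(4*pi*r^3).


m = 2.64 x 10^13 = 26400000000000 A.m^2
2m = 52800000000000 A.m^2
r^3 = 4146^3 = 71266904136
B = (4pi*10^-7) * 52800000000000 / (4*pi * 71266904136) * 1e9
= 66350436.843816 / 895566329910.98 * 1e9
= 74087.6858 nT

74087.6858


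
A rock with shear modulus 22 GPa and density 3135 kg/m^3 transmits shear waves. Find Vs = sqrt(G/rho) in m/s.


Convert G to Pa: G = 22e9 Pa
Compute G/rho = 22e9 / 3135 = 7017543.8596
Vs = sqrt(7017543.8596) = 2649.06 m/s

2649.06


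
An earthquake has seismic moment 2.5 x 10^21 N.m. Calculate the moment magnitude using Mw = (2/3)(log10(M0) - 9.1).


log10(M0) = log10(2.5 x 10^21) = 21.3979
Mw = 2/3 * (21.3979 - 9.1)
= 2/3 * 12.2979
= 8.2

8.2


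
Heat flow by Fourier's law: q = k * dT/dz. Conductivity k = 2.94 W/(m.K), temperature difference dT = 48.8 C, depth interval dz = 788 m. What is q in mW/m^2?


q = k * dT / dz * 1000
= 2.94 * 48.8 / 788 * 1000
= 0.182071 * 1000
= 182.0711 mW/m^2

182.0711


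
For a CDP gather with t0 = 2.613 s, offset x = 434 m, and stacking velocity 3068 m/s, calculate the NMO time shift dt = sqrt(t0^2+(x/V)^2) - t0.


x/Vnmo = 434/3068 = 0.14146
(x/Vnmo)^2 = 0.020011
t0^2 = 6.827769
sqrt(6.827769 + 0.020011) = 2.616826
dt = 2.616826 - 2.613 = 0.003826

0.003826


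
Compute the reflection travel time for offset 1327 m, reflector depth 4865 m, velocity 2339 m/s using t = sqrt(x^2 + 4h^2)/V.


x^2 + 4h^2 = 1327^2 + 4*4865^2 = 1760929 + 94672900 = 96433829
sqrt(96433829) = 9820.0728
t = 9820.0728 / 2339 = 4.1984 s

4.1984


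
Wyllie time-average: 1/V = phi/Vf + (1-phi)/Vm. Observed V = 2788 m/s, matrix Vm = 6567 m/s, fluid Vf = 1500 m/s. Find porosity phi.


1/V - 1/Vm = 1/2788 - 1/6567 = 0.0002064
1/Vf - 1/Vm = 1/1500 - 1/6567 = 0.00051439
phi = 0.0002064 / 0.00051439 = 0.4013

0.4013


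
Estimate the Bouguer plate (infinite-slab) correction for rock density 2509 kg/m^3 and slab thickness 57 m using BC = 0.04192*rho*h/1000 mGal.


BC = 0.04192 * rho * h / 1000
= 0.04192 * 2509 * 57 / 1000
= 5.9951 mGal

5.9951


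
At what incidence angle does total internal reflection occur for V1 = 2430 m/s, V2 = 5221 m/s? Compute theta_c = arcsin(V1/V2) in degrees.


V1/V2 = 2430/5221 = 0.465428
theta_c = arcsin(0.465428) = 27.7379 degrees

27.7379


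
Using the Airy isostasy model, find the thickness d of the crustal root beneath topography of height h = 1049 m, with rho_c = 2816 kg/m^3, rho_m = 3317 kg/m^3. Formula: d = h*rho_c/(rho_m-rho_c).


rho_m - rho_c = 3317 - 2816 = 501
d = 1049 * 2816 / 501
= 2953984 / 501
= 5896.18 m

5896.18
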